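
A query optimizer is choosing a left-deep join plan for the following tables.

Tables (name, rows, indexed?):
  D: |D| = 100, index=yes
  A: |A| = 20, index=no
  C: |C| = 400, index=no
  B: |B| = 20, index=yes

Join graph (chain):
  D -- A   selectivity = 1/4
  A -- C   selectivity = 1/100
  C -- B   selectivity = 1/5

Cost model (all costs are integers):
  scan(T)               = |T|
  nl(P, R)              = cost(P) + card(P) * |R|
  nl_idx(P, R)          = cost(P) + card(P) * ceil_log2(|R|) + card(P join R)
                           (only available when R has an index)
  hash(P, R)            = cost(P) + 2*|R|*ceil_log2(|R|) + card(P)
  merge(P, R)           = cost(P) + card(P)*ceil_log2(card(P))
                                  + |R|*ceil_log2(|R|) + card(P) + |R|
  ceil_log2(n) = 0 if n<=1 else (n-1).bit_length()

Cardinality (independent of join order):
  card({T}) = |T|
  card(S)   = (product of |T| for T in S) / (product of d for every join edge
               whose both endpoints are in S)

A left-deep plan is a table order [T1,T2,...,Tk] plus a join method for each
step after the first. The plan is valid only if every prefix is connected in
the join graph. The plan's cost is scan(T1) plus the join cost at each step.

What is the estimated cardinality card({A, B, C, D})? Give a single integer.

Tables in S: A(20), B(20), C(400), D(100)
Edges inside S: D-A(d=4), A-C(d=100), C-B(d=5)
numerator = 20 * 20 * 400 * 100 = 16000000
denominator = 4 * 100 * 5 = 2000
card(S) = 16000000 / 2000 = 8000

8000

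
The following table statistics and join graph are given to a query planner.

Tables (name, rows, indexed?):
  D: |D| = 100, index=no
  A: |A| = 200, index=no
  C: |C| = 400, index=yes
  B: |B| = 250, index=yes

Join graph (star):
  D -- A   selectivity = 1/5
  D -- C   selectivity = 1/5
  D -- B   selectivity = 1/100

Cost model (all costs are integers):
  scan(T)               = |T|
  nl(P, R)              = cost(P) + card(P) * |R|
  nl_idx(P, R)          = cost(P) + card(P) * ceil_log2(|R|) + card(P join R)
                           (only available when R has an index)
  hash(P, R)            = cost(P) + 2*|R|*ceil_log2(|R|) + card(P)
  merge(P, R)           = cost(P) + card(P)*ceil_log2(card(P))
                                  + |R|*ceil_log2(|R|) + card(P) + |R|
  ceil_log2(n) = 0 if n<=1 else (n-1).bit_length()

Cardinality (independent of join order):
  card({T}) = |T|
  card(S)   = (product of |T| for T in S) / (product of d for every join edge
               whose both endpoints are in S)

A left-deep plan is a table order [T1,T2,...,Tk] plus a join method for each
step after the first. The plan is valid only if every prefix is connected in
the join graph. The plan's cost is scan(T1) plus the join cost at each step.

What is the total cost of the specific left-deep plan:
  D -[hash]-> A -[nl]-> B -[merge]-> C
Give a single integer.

step 1: scan D: cost=100, card=100
step 2: join A via hash
    card(P join A) = 100*200/(5) = 4000
    cost = 100 + 2*200*8 + 100 = 3400
step 3: join B via nl
    card(P join B) = 4000*250/(100) = 10000
    cost = 3400 + 4000*250 = 1003400
step 4: join C via merge
    card(P join C) = 10000*400/(5) = 800000
    cost = 1003400 + 10000*14 + 400*9 + 10000 + 400 = 1157400

1157400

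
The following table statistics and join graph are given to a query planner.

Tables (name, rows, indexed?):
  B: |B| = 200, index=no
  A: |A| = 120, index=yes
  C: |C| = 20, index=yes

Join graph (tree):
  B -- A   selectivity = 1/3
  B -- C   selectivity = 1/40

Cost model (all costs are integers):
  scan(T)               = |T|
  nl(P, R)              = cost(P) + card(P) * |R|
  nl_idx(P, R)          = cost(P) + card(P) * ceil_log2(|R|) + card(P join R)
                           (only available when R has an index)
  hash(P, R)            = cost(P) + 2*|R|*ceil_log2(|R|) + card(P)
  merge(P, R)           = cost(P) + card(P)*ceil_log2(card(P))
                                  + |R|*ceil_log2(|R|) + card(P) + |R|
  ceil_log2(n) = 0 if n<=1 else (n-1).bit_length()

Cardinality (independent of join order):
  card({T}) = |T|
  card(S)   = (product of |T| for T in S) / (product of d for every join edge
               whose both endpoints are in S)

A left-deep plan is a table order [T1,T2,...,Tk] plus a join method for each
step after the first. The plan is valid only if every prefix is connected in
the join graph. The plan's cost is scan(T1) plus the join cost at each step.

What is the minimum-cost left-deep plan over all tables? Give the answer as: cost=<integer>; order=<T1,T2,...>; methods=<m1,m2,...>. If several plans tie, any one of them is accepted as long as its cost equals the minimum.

Selinger DP (subsets sized 1..n):
  {B}: scan cost=200, card=200
  {A}: scan cost=120, card=120
  {C}: scan cost=20, card=20
  {AB}: card=8000; try (A,hash)→2080, (B,merge)→2880, (A,merge)→2960, (B,hash)→3440, (A,nl_idx)→9600, (B,nl)→24120 …(+1); best=2080 via (A,hash)
  {BC}: card=100; try (C,hash)→600, (C,nl_idx)→1300, (B,merge)→1940, (C,merge)→2120, (B,hash)→3240, (B,nl)→4020 …(+1); best=600 via (C,hash)
  {ABC}: card=4000; try (A,merge)→2360, (A,hash)→2380, (A,nl_idx)→5300, (C,hash)→10280, (A,nl)→12600, (C,nl_idx)→46080 …(+2); best=2360 via (A,merge)

cost=2360; order=B,C,A; methods=hash,merge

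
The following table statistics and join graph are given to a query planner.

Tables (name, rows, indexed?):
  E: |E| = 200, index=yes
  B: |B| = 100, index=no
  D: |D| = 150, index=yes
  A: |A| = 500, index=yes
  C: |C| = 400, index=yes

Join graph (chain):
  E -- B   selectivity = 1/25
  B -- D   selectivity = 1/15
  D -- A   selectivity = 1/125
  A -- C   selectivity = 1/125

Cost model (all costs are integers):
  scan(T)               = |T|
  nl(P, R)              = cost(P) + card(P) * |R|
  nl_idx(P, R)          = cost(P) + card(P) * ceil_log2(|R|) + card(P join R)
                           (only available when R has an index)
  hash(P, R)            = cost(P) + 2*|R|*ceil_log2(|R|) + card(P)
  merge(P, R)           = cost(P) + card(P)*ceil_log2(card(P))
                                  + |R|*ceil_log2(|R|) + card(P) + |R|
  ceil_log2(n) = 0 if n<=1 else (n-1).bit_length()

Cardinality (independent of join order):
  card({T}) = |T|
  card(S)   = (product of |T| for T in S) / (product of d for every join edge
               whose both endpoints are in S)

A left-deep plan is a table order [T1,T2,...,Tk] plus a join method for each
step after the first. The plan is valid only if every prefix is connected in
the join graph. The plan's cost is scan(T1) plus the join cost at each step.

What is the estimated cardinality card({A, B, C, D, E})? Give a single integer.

102400

Tables in S: A(500), B(100), C(400), D(150), E(200)
Edges inside S: E-B(d=25), B-D(d=15), D-A(d=125), A-C(d=125)
numerator = 500 * 100 * 400 * 150 * 200 = 600000000000
denominator = 25 * 15 * 125 * 125 = 5859375
card(S) = 600000000000 / 5859375 = 102400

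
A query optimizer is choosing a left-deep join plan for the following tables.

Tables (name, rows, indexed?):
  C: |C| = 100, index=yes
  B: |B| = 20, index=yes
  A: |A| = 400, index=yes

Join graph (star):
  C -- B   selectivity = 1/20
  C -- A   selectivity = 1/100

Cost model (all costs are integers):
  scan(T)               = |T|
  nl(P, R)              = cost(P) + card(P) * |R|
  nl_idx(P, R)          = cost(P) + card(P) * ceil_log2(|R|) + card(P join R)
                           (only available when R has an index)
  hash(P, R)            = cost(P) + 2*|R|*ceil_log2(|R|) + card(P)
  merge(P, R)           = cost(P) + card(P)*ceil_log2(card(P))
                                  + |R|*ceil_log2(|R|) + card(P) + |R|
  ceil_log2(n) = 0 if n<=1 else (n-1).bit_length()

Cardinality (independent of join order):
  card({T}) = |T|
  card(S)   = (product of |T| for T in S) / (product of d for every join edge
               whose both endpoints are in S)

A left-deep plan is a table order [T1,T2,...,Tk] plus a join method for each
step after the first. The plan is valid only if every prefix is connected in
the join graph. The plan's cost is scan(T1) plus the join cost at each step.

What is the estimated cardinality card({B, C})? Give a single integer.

100

Tables in S: B(20), C(100)
Edges inside S: C-B(d=20)
numerator = 20 * 100 = 2000
denominator = 20 = 20
card(S) = 2000 / 20 = 100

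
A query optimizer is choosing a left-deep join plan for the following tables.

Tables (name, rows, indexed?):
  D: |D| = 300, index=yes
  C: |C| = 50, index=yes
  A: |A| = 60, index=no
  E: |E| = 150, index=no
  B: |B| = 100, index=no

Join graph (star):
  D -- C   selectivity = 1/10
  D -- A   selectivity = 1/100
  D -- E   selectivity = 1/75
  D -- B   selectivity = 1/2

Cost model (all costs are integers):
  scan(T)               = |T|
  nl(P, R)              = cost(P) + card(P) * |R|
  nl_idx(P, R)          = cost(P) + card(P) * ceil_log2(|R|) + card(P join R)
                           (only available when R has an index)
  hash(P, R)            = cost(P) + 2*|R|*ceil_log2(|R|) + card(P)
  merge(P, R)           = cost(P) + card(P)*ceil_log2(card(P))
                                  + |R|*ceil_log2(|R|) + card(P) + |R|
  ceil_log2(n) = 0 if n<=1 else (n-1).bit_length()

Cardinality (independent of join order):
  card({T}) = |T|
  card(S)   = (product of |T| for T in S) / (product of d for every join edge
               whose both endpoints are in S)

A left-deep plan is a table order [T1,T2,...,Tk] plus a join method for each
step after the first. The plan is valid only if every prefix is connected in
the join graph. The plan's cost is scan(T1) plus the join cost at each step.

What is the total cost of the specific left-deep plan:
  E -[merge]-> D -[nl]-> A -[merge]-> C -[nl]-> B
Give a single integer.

224450

step 1: scan E: cost=150, card=150
step 2: join D via merge
    card(P join D) = 150*300/(75) = 600
    cost = 150 + 150*8 + 300*9 + 150 + 300 = 4500
step 3: join A via nl
    card(P join A) = 600*60/(100) = 360
    cost = 4500 + 600*60 = 40500
step 4: join C via merge
    card(P join C) = 360*50/(10) = 1800
    cost = 40500 + 360*9 + 50*6 + 360 + 50 = 44450
step 5: join B via nl
    card(P join B) = 1800*100/(2) = 90000
    cost = 44450 + 1800*100 = 224450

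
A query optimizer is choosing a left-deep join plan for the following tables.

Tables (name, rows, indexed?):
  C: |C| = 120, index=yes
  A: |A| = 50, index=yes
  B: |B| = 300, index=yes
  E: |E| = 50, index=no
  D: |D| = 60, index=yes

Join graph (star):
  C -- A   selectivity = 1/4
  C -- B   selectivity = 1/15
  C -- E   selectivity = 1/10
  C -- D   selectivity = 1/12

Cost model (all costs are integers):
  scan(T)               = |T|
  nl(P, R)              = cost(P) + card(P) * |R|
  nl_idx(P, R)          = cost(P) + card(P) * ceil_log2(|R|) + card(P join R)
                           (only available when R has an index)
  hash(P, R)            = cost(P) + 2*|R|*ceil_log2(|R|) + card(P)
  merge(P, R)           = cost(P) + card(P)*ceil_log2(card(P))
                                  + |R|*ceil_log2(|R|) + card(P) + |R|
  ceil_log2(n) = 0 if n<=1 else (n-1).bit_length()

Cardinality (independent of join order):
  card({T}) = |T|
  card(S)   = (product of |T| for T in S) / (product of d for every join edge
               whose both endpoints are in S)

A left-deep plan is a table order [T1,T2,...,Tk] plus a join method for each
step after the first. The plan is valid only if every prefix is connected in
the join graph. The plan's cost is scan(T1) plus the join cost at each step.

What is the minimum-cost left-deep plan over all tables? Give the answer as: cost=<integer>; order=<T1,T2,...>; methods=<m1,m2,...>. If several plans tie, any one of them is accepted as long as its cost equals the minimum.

Selinger DP (subsets sized 1..n):
  {C}: scan cost=120, card=120
  {A}: scan cost=50, card=50
  {B}: scan cost=300, card=300
  {E}: scan cost=50, card=50
  {D}: scan cost=60, card=60
  {AC}: card=1500; try (A,hash)→840, (C,merge)→1360, (A,merge)→1430, (C,hash)→1780, (C,nl_idx)→1900, (A,nl_idx)→2340 …(+2); best=840 via (A,hash)
  {BC}: card=2400; try (C,hash)→2280, (B,nl_idx)→3600, (B,merge)→4080, (C,merge)→4260, (C,nl_idx)→4800, (B,hash)→5640 …(+2); best=2280 via (C,hash)
  {CE}: card=600; try (E,hash)→840, (C,nl_idx)→1000, (C,merge)→1360, (E,merge)→1430, (C,hash)→1780, (C,nl)→6050 …(+1); best=840 via (E,hash)
  {CD}: card=600; try (D,hash)→960, (C,nl_idx)→1080, (D,nl_idx)→1440, (C,merge)→1440, (D,merge)→1500, (C,hash)→1800 …(+2); best=960 via (D,hash)
  {ABC}: card=30000; try (A,hash)→5280, (B,hash)→7740, (B,merge)→21840, (A,merge)→33830, (B,nl_idx)→44340, (A,nl_idx)→46680 …(+2); best=5280 via (A,hash)
  {ACE}: card=7500; try (A,hash)→2040, (E,hash)→2940, (A,merge)→7790, (A,nl_idx)→11940, (E,merge)→19190, (A,nl)→30840 …(+1); best=2040 via (A,hash)
  {ACD}: card=7500; try (A,hash)→2160, (D,hash)→3060, (A,merge)→7910, (A,nl_idx)→12060, (D,nl_idx)→17340, (D,merge)→19260 …(+2); best=2160 via (A,hash)
  {BCE}: card=12000; try (E,hash)→5280, (B,hash)→6840, (B,merge)→10440, (B,nl_idx)→18240, (E,merge)→33830, (E,nl)→122280 …(+1); best=5280 via (E,hash)
  {BCD}: card=12000; try (D,hash)→5400, (B,hash)→6960, (B,merge)→10560, (B,nl_idx)→18360, (D,nl_idx)→28680, (D,merge)→33900 …(+2); best=5400 via (D,hash)
  {CDE}: card=3000; try (E,hash)→2160, (D,hash)→2160, (D,nl_idx)→7440, (D,merge)→7860, (E,merge)→7910, (E,nl)→30960 …(+1); best=2160 via (E,hash)
  {ABCE}: card=150000; try (B,hash)→14940, (A,hash)→17880, (E,hash)→35880, (B,merge)→110040, (A,merge)→185630, (B,nl_idx)→219540 …(+5); best=14940 via (B,hash)
  {ABCD}: card=150000; try (B,hash)→15060, (A,hash)→18000, (D,hash)→36000, (B,merge)→110160, (A,merge)→185750, (B,nl_idx)→219660 …(+6); best=15060 via (B,hash)
  {ACDE}: card=37500; try (A,hash)→5760, (E,hash)→10260, (D,hash)→10260, (A,merge)→41510, (A,nl_idx)→57660, (D,nl_idx)→84540 …(+5); best=5760 via (A,hash)
  {BCDE}: card=60000; try (B,hash)→10560, (E,hash)→18000, (D,hash)→18000, (B,merge)→44160, (B,nl_idx)→89160, (D,nl_idx)→137280 …(+5); best=10560 via (B,hash)
  {ABCDE}: card=750000; try (B,hash)→48660, (A,hash)→71160, (E,hash)→165660, (D,hash)→165660, (B,merge)→646260, (A,merge)→1030910 …(+9); best=48660 via (B,hash)

cost=48660; order=C,D,E,A,B; methods=hash,hash,hash,hash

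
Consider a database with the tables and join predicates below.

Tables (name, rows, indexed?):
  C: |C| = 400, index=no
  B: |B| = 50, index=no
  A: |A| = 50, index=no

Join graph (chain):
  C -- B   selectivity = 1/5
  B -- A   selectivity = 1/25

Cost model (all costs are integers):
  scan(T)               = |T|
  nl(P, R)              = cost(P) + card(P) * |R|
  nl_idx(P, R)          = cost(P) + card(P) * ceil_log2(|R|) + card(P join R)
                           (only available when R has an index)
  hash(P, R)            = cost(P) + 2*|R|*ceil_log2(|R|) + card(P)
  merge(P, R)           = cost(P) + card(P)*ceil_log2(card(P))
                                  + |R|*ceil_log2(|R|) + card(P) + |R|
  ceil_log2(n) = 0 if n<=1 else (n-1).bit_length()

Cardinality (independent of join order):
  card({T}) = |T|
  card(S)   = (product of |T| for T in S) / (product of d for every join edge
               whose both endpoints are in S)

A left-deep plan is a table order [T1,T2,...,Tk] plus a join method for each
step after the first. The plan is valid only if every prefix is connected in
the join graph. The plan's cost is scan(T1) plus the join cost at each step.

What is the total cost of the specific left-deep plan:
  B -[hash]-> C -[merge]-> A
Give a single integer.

step 1: scan B: cost=50, card=50
step 2: join C via hash
    card(P join C) = 50*400/(5) = 4000
    cost = 50 + 2*400*9 + 50 = 7300
step 3: join A via merge
    card(P join A) = 4000*50/(25) = 8000
    cost = 7300 + 4000*12 + 50*6 + 4000 + 50 = 59650

59650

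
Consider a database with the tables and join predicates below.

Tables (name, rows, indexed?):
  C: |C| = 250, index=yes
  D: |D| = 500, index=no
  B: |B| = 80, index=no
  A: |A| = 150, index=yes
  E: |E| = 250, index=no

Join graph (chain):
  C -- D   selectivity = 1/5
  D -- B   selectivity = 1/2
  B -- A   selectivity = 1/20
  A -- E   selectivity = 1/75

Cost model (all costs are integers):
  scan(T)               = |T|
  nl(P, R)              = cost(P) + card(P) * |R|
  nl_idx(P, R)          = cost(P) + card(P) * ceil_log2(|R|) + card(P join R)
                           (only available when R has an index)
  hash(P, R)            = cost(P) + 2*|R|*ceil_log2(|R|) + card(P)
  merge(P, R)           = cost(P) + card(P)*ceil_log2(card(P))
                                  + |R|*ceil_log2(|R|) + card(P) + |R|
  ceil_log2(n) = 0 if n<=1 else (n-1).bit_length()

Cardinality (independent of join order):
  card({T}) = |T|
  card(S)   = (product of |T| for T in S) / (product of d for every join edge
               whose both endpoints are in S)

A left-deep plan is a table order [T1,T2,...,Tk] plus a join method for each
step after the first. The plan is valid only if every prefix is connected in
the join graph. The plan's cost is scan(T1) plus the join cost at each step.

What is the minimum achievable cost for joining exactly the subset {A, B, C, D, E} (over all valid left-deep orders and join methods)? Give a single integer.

Selinger DP over subsets of {A,B,C,D,E}:
  {C}: scan cost=250, card=250
  {D}: scan cost=500, card=500
  {B}: scan cost=80, card=80
  {A}: scan cost=150, card=150
  {E}: scan cost=250, card=250
  {CD}: card=25000; try (C,hash)→5000, (D,merge)→7500, (C,merge)→7750, (D,hash)→9500, (C,nl_idx)→29500, (D,nl)→125250 …(+1); best=5000 via (C,hash)
  {BD}: card=20000; try (B,hash)→2120, (D,merge)→5720, (B,merge)→6140, (D,hash)→9160, (D,nl)→40080, (B,nl)→40500; best=2120 via (B,hash)
  {AB}: card=600; try (A,nl_idx)→1320, (B,hash)→1420, (A,merge)→2070, (B,merge)→2140, (A,hash)→2560, (A,nl)→12080 …(+1); best=1320 via (A,nl_idx)
  {AE}: card=500; try (A,nl_idx)→2750, (A,hash)→2900, (E,merge)→3750, (A,merge)→3850, (E,hash)→4300, (E,nl)→37650 …(+1); best=2750 via (A,nl_idx)
  {BCD}: card=1000000; try (C,hash)→26120, (B,hash)→31120, (C,merge)→324370, (B,merge)→405640, (C,nl_idx)→1162120, (B,nl)→2005000 …(+1); best=26120 via (C,hash)
  {ABD}: card=150000; try (D,hash)→10920, (D,merge)→12920, (A,hash)→24520, (D,nl)→301320, (A,nl_idx)→312120, (A,merge)→323470 …(+1); best=10920 via (D,hash)
  {ABE}: card=2000; try (B,hash)→4370, (E,hash)→5920, (B,merge)→8390, (E,merge)→10170, (B,nl)→42750, (E,nl)→151320; best=4370 via (B,hash)
  {ABCD}: card=7500000; try (C,hash)→164920, (A,hash)→1028520, (C,merge)→2863170, (C,nl_idx)→8710920, (A,nl_idx)→15526120, (A,merge)→21027470 …(+2); best=164920 via (C,hash)
  {ABDE}: card=500000; try (D,hash)→15370, (D,merge)→33370, (E,hash)→164920, (D,nl)→1004370, (E,merge)→2863170, (E,nl)→37510920; best=15370 via (D,hash)
  {ABCDE}: card=25000000; try (C,hash)→519370, (E,hash)→7668920, (C,merge)→10017620, (C,nl_idx)→29015370, (C,nl)→125015370, (E,merge)→180167170 …(+1); best=519370 via (C,hash)

519370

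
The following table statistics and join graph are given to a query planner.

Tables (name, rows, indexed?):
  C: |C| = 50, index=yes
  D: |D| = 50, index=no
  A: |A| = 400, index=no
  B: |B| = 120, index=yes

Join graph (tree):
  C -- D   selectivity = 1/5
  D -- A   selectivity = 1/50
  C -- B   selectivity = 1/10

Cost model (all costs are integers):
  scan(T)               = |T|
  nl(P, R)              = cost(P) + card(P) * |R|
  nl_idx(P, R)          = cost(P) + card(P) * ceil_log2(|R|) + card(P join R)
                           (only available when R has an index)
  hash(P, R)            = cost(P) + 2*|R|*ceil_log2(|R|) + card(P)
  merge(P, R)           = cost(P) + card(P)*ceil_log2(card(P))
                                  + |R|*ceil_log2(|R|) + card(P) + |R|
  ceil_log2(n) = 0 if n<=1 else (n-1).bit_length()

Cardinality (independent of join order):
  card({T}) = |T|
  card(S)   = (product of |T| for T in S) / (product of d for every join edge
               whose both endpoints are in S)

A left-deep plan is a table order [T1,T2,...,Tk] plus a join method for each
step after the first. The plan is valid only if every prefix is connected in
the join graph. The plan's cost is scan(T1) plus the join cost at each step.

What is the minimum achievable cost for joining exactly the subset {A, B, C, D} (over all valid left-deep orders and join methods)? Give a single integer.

8080

Selinger DP over subsets of {A,B,C,D}:
  {C}: scan cost=50, card=50
  {D}: scan cost=50, card=50
  {A}: scan cost=400, card=400
  {B}: scan cost=120, card=120
  {CD}: card=500; try (D,hash)→700, (C,hash)→700, (D,merge)→750, (C,merge)→750, (C,nl_idx)→850, (D,nl)→2550 …(+1); best=700 via (D,hash)
  {BC}: card=600; try (C,hash)→840, (B,nl_idx)→1000, (B,merge)→1360, (C,merge)→1430, (C,nl_idx)→1440, (B,hash)→1780 …(+2); best=840 via (C,hash)
  {AD}: card=400; try (D,hash)→1400, (A,merge)→4400, (D,merge)→4750, (A,hash)→7300, (A,nl)→20050, (D,nl)→20400; best=1400 via (D,hash)
  {ACD}: card=4000; try (C,hash)→2400, (C,merge)→5750, (C,nl_idx)→7800, (A,hash)→8400, (A,merge)→9700, (C,nl)→21400 …(+1); best=2400 via (C,hash)
  {BCD}: card=6000; try (D,hash)→2040, (B,hash)→2880, (B,merge)→6660, (D,merge)→7790, (B,nl_idx)→10200, (D,nl)→30840 …(+1); best=2040 via (D,hash)
  {ABCD}: card=48000; try (B,hash)→8080, (A,hash)→15240, (B,merge)→55360, (B,nl_idx)→78400, (A,merge)→90040, (B,nl)→482400 …(+1); best=8080 via (B,hash)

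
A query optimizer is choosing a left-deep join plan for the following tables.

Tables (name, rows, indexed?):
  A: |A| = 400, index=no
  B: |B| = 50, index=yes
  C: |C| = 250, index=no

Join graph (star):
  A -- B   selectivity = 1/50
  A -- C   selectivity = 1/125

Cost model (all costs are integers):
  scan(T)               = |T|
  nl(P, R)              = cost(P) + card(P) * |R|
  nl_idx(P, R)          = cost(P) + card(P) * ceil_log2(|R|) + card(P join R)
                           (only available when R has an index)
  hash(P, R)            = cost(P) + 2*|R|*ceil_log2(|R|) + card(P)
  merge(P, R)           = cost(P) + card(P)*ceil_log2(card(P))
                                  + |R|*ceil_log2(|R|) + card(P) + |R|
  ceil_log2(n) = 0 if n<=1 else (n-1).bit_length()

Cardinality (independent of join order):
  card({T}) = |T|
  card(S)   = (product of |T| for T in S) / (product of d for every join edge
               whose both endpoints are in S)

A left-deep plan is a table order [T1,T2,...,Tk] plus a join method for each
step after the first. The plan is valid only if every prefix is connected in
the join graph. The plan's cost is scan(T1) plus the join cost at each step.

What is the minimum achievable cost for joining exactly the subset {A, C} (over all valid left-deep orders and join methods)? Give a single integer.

Selinger DP over subsets of {A,C}:
  {A}: scan cost=400, card=400
  {C}: scan cost=250, card=250
  {AC}: card=800; try (C,hash)→4800, (A,merge)→6500, (C,merge)→6650, (A,hash)→7700, (A,nl)→100250, (C,nl)→100400; best=4800 via (C,hash)

4800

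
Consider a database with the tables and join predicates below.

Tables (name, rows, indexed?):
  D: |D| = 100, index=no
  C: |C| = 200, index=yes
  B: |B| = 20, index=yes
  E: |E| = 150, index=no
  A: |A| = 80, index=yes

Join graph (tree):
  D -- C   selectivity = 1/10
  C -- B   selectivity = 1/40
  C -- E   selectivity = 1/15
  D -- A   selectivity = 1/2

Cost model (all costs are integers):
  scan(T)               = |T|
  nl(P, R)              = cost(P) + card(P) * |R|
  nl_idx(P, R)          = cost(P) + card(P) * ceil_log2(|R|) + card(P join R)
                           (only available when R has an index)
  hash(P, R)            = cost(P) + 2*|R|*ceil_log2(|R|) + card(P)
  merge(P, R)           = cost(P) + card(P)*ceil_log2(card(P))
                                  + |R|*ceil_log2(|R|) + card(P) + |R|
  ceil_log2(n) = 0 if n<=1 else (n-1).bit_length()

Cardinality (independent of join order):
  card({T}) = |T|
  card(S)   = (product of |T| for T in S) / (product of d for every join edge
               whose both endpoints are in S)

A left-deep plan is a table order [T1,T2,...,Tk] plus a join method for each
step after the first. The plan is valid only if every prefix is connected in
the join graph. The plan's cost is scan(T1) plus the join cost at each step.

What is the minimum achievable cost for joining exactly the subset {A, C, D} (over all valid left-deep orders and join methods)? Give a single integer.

4920

Selinger DP over subsets of {A,C,D}:
  {D}: scan cost=100, card=100
  {C}: scan cost=200, card=200
  {A}: scan cost=80, card=80
  {CD}: card=2000; try (D,hash)→1800, (C,merge)→2700, (D,merge)→2800, (C,nl_idx)→2900, (C,hash)→3400, (C,nl)→20100 …(+1); best=1800 via (D,hash)
  {AD}: card=4000; try (A,hash)→1320, (D,merge)→1520, (A,merge)→1540, (D,hash)→1560, (A,nl_idx)→4800, (D,nl)→8080 …(+1); best=1320 via (A,hash)
  {ACD}: card=80000; try (A,hash)→4920, (C,hash)→8520, (A,merge)→26440, (C,merge)→55120, (A,nl_idx)→95800, (C,nl_idx)→113320 …(+2); best=4920 via (A,hash)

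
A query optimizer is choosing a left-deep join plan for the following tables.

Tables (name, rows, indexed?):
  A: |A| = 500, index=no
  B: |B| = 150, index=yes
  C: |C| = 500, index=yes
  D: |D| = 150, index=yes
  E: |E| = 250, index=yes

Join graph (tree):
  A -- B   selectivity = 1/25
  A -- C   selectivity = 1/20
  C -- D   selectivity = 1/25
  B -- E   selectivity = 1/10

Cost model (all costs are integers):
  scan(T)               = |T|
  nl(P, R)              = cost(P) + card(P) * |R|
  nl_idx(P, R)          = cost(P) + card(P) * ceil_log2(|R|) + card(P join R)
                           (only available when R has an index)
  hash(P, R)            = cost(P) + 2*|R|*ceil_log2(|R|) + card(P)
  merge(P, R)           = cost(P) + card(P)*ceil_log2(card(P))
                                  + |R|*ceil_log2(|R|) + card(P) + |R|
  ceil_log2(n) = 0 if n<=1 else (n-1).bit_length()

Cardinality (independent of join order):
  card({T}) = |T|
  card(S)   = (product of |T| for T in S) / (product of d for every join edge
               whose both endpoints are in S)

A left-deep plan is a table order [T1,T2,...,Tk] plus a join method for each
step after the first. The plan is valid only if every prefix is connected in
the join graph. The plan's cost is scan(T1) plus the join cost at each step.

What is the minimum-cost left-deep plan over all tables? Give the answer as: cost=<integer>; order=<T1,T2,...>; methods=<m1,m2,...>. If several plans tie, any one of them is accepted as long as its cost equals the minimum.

Selinger DP (subsets sized 1..n):
  {A}: scan cost=500, card=500
  {B}: scan cost=150, card=150
  {C}: scan cost=500, card=500
  {D}: scan cost=150, card=150
  {E}: scan cost=250, card=250
  {AB}: card=3000; try (B,hash)→3400, (A,merge)→6500, (B,merge)→6850, (B,nl_idx)→7500, (A,hash)→9300, (A,nl)→75150 …(+1); best=3400 via (B,hash)
  {AC}: card=12500; try (C,hash)→10000, (A,hash)→10000, (C,merge)→10500, (A,merge)→10500, (C,nl_idx)→17500, (C,nl)→250500 …(+1); best=10000 via (C,hash)
  {BE}: card=3750; try (B,hash)→2900, (E,merge)→3750, (B,merge)→3850, (E,hash)→4300, (E,nl_idx)→5100, (B,nl_idx)→6000 …(+2); best=2900 via (B,hash)
  {CD}: card=3000; try (D,hash)→3400, (C,nl_idx)→4500, (C,merge)→6500, (D,merge)→6850, (D,nl_idx)→7500, (C,hash)→9300 …(+2); best=3400 via (D,hash)
  {ABC}: card=75000; try (C,hash)→15400, (B,hash)→24900, (C,merge)→47400, (C,nl_idx)→105400, (B,nl_idx)→185000, (B,merge)→198850 …(+2); best=15400 via (C,hash)
  {ABE}: card=75000; try (E,hash)→10400, (A,hash)→15650, (E,merge)→44650, (A,merge)→56650, (E,nl_idx)→102400, (E,nl)→753400 …(+1); best=10400 via (E,hash)
  {ACD}: card=75000; try (A,hash)→15400, (D,hash)→24900, (A,merge)→47400, (D,nl_idx)→185000, (D,merge)→198850, (A,nl)→1503400 …(+1); best=15400 via (A,hash)
  {ABCD}: card=450000; try (D,hash)→92800, (B,hash)→92800, (D,nl_idx)→1065400, (B,nl_idx)→1065400, (D,merge)→1366750, (B,merge)→1366750 …(+2); best=92800 via (D,hash)
  {ABCE}: card=1875000; try (E,hash)→94400, (C,hash)→94400, (C,merge)→1365400, (E,merge)→1367650, (E,nl_idx)→2490400, (C,nl_idx)→2560400 …(+2); best=94400 via (E,hash)
  {ABCDE}: card=11250000; try (E,hash)→546800, (D,hash)→1971800, (E,merge)→9095050, (E,nl_idx)→14942800, (D,nl_idx)→26344400, (D,merge)→41345750 …(+2); best=546800 via (E,hash)

cost=546800; order=A,B,C,D,E; methods=hash,hash,hash,hash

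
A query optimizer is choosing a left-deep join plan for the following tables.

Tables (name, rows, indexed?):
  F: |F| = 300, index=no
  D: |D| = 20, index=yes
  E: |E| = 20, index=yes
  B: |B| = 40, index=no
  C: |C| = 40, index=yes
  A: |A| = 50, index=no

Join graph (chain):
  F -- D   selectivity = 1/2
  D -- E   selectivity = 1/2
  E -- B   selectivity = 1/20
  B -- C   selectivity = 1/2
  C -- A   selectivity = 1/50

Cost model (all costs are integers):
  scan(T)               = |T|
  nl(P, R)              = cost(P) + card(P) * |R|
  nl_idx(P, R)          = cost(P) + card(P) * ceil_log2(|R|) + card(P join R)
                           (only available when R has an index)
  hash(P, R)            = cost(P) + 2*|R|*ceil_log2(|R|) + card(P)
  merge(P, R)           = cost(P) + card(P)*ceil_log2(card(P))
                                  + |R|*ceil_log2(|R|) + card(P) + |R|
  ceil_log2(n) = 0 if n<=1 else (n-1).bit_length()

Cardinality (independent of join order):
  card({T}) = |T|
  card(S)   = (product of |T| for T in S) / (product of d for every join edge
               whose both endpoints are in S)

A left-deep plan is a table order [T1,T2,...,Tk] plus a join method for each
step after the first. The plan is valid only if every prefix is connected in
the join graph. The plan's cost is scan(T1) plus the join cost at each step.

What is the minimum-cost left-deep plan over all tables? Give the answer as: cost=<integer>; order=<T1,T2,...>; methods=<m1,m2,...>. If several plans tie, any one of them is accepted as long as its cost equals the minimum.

Selinger DP (subsets sized 1..n):
  {F}: scan cost=300, card=300
  {D}: scan cost=20, card=20
  {E}: scan cost=20, card=20
  {B}: scan cost=40, card=40
  {C}: scan cost=40, card=40
  {A}: scan cost=50, card=50
  {DF}: card=3000; try (D,hash)→800, (F,merge)→3140, (D,merge)→3420, (D,nl_idx)→4800, (F,hash)→5440, (F,nl)→6020 …(+1); best=800 via (D,hash)
  {DE}: card=200; try (E,hash)→240, (D,hash)→240, (E,merge)→260, (D,merge)→260, (E,nl_idx)→320, (D,nl_idx)→320 …(+2); best=240 via (E,hash)
  {BE}: card=40; try (E,hash)→280, (E,nl_idx)→280, (B,merge)→420, (E,merge)→440, (B,hash)→520, (B,nl)→820 …(+1); best=280 via (E,hash)
  {BC}: card=800; try (C,hash)→560, (B,hash)→560, (C,merge)→600, (B,merge)→600, (C,nl_idx)→1080, (C,nl)→1640 …(+1); best=560 via (C,hash)
  {AC}: card=40; try (C,nl_idx)→390, (C,hash)→580, (A,merge)→670, (C,merge)→680, (A,hash)→680, (A,nl)→2040 …(+1); best=390 via (C,nl_idx)
  {DEF}: card=30000; try (E,hash)→4000, (F,merge)→5040, (F,hash)→5840, (E,merge)→39920, (E,nl_idx)→45800, (F,nl)→60240 …(+1); best=4000 via (E,hash)
  {BDE}: card=400; try (D,hash)→520, (D,merge)→680, (D,nl_idx)→880, (B,hash)→920, (D,nl)→1080, (B,merge)→2320 …(+1); best=520 via (D,hash)
  {BCE}: card=800; try (C,hash)→800, (C,merge)→840, (C,nl_idx)→1320, (E,hash)→1560, (C,nl)→1880, (E,nl_idx)→5360 …(+2); best=800 via (C,hash)
  {ABC}: card=800; try (B,hash)→910, (B,merge)→950, (A,hash)→1960, (B,nl)→1990, (A,merge)→9710, (A,nl)→40560; best=910 via (B,hash)
  {BDEF}: card=60000; try (F,hash)→6320, (F,merge)→7520, (B,hash)→34480, (F,nl)→120520, (B,merge)→484280, (B,nl)→1204000; best=6320 via (F,hash)
  {BCDE}: card=8000; try (C,hash)→1400, (D,hash)→1800, (C,merge)→4800, (D,merge)→9720, (C,nl_idx)→10920, (D,nl_idx)→12800 …(+2); best=1400 via (C,hash)
  {ABCE}: card=800; try (E,hash)→1910, (A,hash)→2200, (E,nl_idx)→5710, (E,merge)→9830, (A,merge)→9950, (E,nl)→16910 …(+1); best=1910 via (E,hash)
  {BCDEF}: card=1200000; try (F,hash)→14800, (C,hash)→66800, (F,merge)→116400, (C,merge)→1026600, (C,nl_idx)→1566320, (F,nl)→2401400 …(+1); best=14800 via (F,hash)
  {ABCDE}: card=8000; try (D,hash)→2910, (A,hash)→10000, (D,merge)→10830, (D,nl_idx)→13910, (D,nl)→17910, (A,merge)→113750 …(+1); best=2910 via (D,hash)
  {ABCDEF}: card=1200000; try (F,hash)→16310, (F,merge)→117910, (A,hash)→1215400, (F,nl)→2402910, (A,merge)→26415150, (A,nl)→60014800; best=16310 via (F,hash)

cost=16310; order=A,C,B,E,D,F; methods=nl_idx,hash,hash,hash,hash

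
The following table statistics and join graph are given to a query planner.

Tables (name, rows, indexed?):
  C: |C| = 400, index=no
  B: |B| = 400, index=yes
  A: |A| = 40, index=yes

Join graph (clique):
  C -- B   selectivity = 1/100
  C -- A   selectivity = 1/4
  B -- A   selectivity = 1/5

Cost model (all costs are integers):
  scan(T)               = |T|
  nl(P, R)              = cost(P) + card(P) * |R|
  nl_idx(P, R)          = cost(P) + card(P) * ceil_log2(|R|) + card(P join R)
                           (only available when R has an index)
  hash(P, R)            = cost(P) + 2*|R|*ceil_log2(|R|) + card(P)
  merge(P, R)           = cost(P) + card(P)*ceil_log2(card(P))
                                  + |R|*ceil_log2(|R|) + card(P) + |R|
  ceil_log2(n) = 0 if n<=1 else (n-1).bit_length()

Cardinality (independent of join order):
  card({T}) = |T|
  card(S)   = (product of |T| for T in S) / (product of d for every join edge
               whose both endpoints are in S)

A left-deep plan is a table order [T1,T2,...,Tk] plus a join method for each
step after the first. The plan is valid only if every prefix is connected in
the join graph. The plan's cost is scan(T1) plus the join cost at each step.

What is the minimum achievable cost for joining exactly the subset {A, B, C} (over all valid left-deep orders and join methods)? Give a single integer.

7680

Selinger DP over subsets of {A,B,C}:
  {C}: scan cost=400, card=400
  {B}: scan cost=400, card=400
  {A}: scan cost=40, card=40
  {BC}: card=1600; try (B,nl_idx)→5600, (C,hash)→8000, (B,hash)→8000, (C,merge)→8400, (B,merge)→8400, (C,nl)→160400 …(+1); best=5600 via (B,nl_idx)
  {AC}: card=4000; try (A,hash)→1280, (C,merge)→4320, (A,merge)→4680, (A,nl_idx)→6800, (C,hash)→7280, (C,nl)→16040 …(+1); best=1280 via (A,hash)
  {AB}: card=3200; try (A,hash)→1280, (B,nl_idx)→3600, (B,merge)→4320, (A,merge)→4680, (A,nl_idx)→6000, (B,hash)→7280 …(+2); best=1280 via (A,hash)
  {ABC}: card=3200; try (A,hash)→7680, (C,hash)→11680, (B,hash)→12480, (A,nl_idx)→18400, (A,merge)→25080, (B,nl_idx)→40480 …(+5); best=7680 via (A,hash)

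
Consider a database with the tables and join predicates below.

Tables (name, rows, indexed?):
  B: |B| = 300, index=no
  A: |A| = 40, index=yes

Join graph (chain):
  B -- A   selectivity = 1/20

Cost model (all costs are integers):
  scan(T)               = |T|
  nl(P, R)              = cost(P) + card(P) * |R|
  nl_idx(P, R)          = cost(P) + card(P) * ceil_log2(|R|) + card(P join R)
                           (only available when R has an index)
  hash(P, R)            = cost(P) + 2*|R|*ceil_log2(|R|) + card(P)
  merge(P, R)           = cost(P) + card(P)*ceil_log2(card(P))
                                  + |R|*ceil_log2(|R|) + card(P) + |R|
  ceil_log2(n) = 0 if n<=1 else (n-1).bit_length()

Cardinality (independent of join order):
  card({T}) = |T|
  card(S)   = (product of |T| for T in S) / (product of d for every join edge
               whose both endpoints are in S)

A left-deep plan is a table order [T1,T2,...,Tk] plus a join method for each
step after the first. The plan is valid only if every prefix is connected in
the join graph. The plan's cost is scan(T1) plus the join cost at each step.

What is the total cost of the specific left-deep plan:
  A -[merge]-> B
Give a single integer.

step 1: scan A: cost=40, card=40
step 2: join B via merge
    card(P join B) = 40*300/(20) = 600
    cost = 40 + 40*6 + 300*9 + 40 + 300 = 3320

3320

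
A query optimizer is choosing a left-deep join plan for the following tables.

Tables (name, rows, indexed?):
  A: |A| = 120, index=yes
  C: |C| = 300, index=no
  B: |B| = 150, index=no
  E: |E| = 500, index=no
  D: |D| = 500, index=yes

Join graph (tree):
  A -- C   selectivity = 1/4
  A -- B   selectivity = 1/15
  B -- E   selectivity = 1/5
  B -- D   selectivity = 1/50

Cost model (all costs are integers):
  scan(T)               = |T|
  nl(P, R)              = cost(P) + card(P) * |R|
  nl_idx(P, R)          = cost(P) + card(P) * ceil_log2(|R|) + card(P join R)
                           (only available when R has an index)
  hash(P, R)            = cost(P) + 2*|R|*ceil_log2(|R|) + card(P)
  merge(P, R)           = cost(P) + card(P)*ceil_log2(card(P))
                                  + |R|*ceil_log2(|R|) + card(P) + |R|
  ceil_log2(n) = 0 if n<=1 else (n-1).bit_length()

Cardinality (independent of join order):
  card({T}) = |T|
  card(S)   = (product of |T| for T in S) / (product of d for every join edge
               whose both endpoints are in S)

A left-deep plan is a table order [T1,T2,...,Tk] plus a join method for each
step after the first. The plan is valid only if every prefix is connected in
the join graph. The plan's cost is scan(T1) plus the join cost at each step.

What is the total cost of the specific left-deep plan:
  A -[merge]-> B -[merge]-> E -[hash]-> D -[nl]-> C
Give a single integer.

step 1: scan A: cost=120, card=120
step 2: join B via merge
    card(P join B) = 120*150/(15) = 1200
    cost = 120 + 120*7 + 150*8 + 120 + 150 = 2430
step 3: join E via merge
    card(P join E) = 1200*500/(5) = 120000
    cost = 2430 + 1200*11 + 500*9 + 1200 + 500 = 21830
step 4: join D via hash
    card(P join D) = 120000*500/(50) = 1200000
    cost = 21830 + 2*500*9 + 120000 = 150830
step 5: join C via nl
    card(P join C) = 1200000*300/(4) = 90000000
    cost = 150830 + 1200000*300 = 360150830

360150830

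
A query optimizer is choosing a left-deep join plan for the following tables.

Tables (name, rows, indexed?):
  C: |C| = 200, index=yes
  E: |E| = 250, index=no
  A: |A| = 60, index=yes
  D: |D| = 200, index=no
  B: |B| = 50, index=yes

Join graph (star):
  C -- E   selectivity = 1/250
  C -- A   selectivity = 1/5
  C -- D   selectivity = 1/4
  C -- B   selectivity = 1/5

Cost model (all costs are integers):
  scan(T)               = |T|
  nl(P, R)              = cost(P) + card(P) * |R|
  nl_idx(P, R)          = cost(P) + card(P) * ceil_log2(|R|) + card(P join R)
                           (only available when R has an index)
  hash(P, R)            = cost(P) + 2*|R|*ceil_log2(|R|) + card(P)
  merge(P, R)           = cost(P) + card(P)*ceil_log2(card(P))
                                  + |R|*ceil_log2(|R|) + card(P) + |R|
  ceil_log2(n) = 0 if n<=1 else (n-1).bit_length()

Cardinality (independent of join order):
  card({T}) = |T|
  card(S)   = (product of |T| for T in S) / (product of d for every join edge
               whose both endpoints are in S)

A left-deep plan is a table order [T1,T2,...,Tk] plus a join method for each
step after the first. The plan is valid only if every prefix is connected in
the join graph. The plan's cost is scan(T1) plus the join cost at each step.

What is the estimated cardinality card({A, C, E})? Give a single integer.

Tables in S: A(60), C(200), E(250)
Edges inside S: C-E(d=250), C-A(d=5)
numerator = 60 * 200 * 250 = 3000000
denominator = 250 * 5 = 1250
card(S) = 3000000 / 1250 = 2400

2400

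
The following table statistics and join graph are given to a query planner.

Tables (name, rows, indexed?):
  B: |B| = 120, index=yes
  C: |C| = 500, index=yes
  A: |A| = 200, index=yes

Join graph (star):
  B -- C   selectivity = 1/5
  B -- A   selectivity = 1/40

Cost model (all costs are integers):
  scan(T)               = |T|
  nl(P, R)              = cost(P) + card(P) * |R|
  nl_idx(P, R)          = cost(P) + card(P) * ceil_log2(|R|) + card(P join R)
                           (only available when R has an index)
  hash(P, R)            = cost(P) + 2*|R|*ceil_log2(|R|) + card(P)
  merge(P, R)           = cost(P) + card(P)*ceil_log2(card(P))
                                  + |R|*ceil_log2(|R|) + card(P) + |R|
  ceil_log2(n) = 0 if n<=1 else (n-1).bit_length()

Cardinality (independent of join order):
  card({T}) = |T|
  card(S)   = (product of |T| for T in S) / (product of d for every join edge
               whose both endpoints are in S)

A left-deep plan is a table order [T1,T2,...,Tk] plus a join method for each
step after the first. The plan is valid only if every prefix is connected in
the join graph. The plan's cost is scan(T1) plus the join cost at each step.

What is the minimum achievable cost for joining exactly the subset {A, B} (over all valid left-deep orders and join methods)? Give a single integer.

Selinger DP over subsets of {A,B}:
  {B}: scan cost=120, card=120
  {A}: scan cost=200, card=200
  {AB}: card=600; try (A,nl_idx)→1680, (B,hash)→2080, (B,nl_idx)→2200, (A,merge)→2880, (B,merge)→2960, (A,hash)→3440 …(+2); best=1680 via (A,nl_idx)

1680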